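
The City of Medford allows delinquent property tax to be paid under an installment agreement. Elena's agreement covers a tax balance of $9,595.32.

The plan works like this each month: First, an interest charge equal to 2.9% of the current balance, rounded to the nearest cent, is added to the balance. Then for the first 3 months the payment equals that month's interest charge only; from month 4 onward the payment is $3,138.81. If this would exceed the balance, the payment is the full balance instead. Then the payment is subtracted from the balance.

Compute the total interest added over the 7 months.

$1,440.41

Month 1: $9,595.32 +$278.26 interest = $9,873.58; pay $278.26 → $9,595.32
Month 2: $9,595.32 +$278.26 interest = $9,873.58; pay $278.26 → $9,595.32
Month 3: $9,595.32 +$278.26 interest = $9,873.58; pay $278.26 → $9,595.32
Month 4: $9,595.32 +$278.26 interest = $9,873.58; pay $3,138.81 → $6,734.77
Month 5: $6,734.77 +$195.31 interest = $6,930.08; pay $3,138.81 → $3,791.27
Month 6: $3,791.27 +$109.95 interest = $3,901.22; pay $3,138.81 → $762.41
Month 7: $762.41 +$22.11 interest = $784.52; pay $784.52 → $0.00
Total interest: $278.26 + $278.26 + $278.26 + $278.26 + $195.31 + $109.95 + $22.11 = $1,440.41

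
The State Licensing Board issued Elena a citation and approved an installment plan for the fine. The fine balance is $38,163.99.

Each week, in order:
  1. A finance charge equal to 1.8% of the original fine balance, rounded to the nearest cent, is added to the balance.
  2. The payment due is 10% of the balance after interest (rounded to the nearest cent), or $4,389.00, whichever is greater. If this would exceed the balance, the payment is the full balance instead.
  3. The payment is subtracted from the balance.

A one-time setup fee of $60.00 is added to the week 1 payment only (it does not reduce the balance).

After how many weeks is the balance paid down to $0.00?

11

Week 1: opening $38,163.99; interest $686.95 → $38,850.94; payment $4,389.00 (+ $60.00 fee); balance $34,461.94
Week 2: opening $34,461.94; interest $686.95 → $35,148.89; payment $4,389.00; balance $30,759.89
Week 3: opening $30,759.89; interest $686.95 → $31,446.84; payment $4,389.00; balance $27,057.84
Week 4: opening $27,057.84; interest $686.95 → $27,744.79; payment $4,389.00; balance $23,355.79
Week 5: opening $23,355.79; interest $686.95 → $24,042.74; payment $4,389.00; balance $19,653.74
Week 6: opening $19,653.74; interest $686.95 → $20,340.69; payment $4,389.00; balance $15,951.69
Week 7: opening $15,951.69; interest $686.95 → $16,638.64; payment $4,389.00; balance $12,249.64
Week 8: opening $12,249.64; interest $686.95 → $12,936.59; payment $4,389.00; balance $8,547.59
Week 9: opening $8,547.59; interest $686.95 → $9,234.54; payment $4,389.00; balance $4,845.54
Week 10: opening $4,845.54; interest $686.95 → $5,532.49; payment $4,389.00; balance $1,143.49
Week 11: opening $1,143.49; interest $686.95 → $1,830.44; payment $1,830.44; balance $0.00
Balance reaches $0.00 in week 11.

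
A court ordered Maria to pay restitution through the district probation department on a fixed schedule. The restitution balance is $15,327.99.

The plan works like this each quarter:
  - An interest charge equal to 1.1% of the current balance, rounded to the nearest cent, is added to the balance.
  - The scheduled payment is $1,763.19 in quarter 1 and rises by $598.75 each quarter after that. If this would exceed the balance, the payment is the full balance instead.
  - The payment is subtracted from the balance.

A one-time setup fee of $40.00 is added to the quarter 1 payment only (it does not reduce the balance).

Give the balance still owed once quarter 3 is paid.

Quarter 1: $15,327.99 +$168.61 interest = $15,496.60; pay $1,763.19 (+ $40.00 fee) → $13,733.41
Quarter 2: $13,733.41 +$151.07 interest = $13,884.48; pay $2,361.94 → $11,522.54
Quarter 3: $11,522.54 +$126.75 interest = $11,649.29; pay $2,960.69 → $8,688.60

$8,688.60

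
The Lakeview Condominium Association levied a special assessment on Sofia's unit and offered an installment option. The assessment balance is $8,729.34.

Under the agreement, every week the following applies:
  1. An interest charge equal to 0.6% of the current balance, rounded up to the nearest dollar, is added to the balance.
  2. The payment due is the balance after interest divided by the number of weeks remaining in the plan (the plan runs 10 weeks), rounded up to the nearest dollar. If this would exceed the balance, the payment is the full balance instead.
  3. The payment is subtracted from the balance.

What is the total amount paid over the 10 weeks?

Week 1: opening $8,729.34; interest $53.00 → $8,782.34; payment $879.00; balance $7,903.34
Week 2: opening $7,903.34; interest $48.00 → $7,951.34; payment $884.00; balance $7,067.34
Week 3: opening $7,067.34; interest $43.00 → $7,110.34; payment $889.00; balance $6,221.34
Week 4: opening $6,221.34; interest $38.00 → $6,259.34; payment $895.00; balance $5,364.34
Week 5: opening $5,364.34; interest $33.00 → $5,397.34; payment $900.00; balance $4,497.34
Week 6: opening $4,497.34; interest $27.00 → $4,524.34; payment $905.00; balance $3,619.34
Week 7: opening $3,619.34; interest $22.00 → $3,641.34; payment $911.00; balance $2,730.34
Week 8: opening $2,730.34; interest $17.00 → $2,747.34; payment $916.00; balance $1,831.34
Week 9: opening $1,831.34; interest $11.00 → $1,842.34; payment $922.00; balance $920.34
Week 10: opening $920.34; interest $6.00 → $926.34; payment $926.34; balance $0.00
Total paid: $9,027.34

$9,027.34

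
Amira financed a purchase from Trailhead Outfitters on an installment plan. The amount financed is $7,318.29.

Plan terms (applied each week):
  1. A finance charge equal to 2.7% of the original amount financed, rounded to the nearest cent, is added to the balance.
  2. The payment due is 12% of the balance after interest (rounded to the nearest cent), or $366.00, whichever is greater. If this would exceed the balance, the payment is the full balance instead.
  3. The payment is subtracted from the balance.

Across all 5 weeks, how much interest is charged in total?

# | Opening | Interest | Payment | End bal
1 | $7,318.29 | $197.59 | $901.91 | $6,613.97
2 | $6,613.97 | $197.59 | $817.39 | $5,994.17
3 | $5,994.17 | $197.59 | $743.01 | $5,448.75
4 | $5,448.75 | $197.59 | $677.56 | $4,968.78
5 | $4,968.78 | $197.59 | $619.96 | $4,546.41
Total interest: $197.59 + $197.59 + $197.59 + $197.59 + $197.59 = $987.95

$987.95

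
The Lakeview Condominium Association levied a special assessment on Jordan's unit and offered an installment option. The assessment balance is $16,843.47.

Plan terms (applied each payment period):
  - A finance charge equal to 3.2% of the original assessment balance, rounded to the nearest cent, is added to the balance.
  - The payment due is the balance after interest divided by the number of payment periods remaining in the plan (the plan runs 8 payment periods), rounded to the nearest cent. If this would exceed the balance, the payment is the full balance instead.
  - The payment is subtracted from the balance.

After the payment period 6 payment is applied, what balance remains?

Payment period 1: opening $16,843.47; interest $538.99 → $17,382.46; payment $2,172.81; balance $15,209.65
Payment period 2: opening $15,209.65; interest $538.99 → $15,748.64; payment $2,249.81; balance $13,498.83
Payment period 3: opening $13,498.83; interest $538.99 → $14,037.82; payment $2,339.64; balance $11,698.18
Payment period 4: opening $11,698.18; interest $538.99 → $12,237.17; payment $2,447.43; balance $9,789.74
Payment period 5: opening $9,789.74; interest $538.99 → $10,328.73; payment $2,582.18; balance $7,746.55
Payment period 6: opening $7,746.55; interest $538.99 → $8,285.54; payment $2,761.85; balance $5,523.69

$5,523.69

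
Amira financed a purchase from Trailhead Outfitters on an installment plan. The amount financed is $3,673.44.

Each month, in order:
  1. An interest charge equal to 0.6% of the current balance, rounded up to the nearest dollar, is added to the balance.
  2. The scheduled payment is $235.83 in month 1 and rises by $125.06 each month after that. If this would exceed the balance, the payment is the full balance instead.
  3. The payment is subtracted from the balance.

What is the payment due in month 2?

$360.89

Month 1: $3,673.44 +$23.00 interest = $3,696.44; pay $235.83 → $3,460.61
Month 2: $3,460.61 +$21.00 interest = $3,481.61; pay $360.89 → $3,120.72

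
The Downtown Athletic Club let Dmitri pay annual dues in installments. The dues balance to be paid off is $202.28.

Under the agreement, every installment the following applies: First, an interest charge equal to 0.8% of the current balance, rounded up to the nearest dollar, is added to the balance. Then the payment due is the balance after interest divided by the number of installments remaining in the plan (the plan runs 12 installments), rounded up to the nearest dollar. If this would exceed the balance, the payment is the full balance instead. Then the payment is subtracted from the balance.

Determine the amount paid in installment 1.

Installment 1: opening $202.28; interest $2.00 → $204.28; payment $18.00; balance $186.28

$18.00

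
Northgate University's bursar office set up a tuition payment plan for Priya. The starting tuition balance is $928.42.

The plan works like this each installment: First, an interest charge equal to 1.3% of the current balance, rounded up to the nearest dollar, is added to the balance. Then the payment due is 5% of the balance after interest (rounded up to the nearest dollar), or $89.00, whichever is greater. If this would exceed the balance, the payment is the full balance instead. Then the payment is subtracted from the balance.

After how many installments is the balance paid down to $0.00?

# | Opening | Interest | Payment | End bal
1 | $928.42 | $13.00 | $89.00 | $852.42
2 | $852.42 | $12.00 | $89.00 | $775.42
3 | $775.42 | $11.00 | $89.00 | $697.42
4 | $697.42 | $10.00 | $89.00 | $618.42
5 | $618.42 | $9.00 | $89.00 | $538.42
6 | $538.42 | $7.00 | $89.00 | $456.42
7 | $456.42 | $6.00 | $89.00 | $373.42
8 | $373.42 | $5.00 | $89.00 | $289.42
9 | $289.42 | $4.00 | $89.00 | $204.42
10 | $204.42 | $3.00 | $89.00 | $118.42
11 | $118.42 | $2.00 | $89.00 | $31.42
12 | $31.42 | $1.00 | $32.42 | $0.00
Balance reaches $0.00 in installment 12.

12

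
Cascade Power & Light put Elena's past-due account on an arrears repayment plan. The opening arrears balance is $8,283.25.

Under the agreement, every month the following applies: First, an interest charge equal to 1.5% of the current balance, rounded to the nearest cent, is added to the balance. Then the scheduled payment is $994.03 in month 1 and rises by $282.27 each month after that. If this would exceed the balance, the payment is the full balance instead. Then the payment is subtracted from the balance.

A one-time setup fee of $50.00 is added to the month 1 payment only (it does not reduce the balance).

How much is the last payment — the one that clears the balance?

Month 1: opening $8,283.25; interest $124.25 → $8,407.50; payment $994.03 (+ $50.00 fee); balance $7,413.47
Month 2: opening $7,413.47; interest $111.20 → $7,524.67; payment $1,276.30; balance $6,248.37
Month 3: opening $6,248.37; interest $93.73 → $6,342.10; payment $1,558.57; balance $4,783.53
Month 4: opening $4,783.53; interest $71.75 → $4,855.28; payment $1,840.84; balance $3,014.44
Month 5: opening $3,014.44; interest $45.22 → $3,059.66; payment $2,123.11; balance $936.55
Month 6: opening $936.55; interest $14.05 → $950.60; payment $950.60; balance $0.00

$950.60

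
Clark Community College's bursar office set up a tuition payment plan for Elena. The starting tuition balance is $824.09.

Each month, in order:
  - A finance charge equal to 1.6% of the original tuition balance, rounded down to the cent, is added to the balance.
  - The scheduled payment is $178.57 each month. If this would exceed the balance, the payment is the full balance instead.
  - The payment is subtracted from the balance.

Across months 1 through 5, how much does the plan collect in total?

Month 1: opening $824.09; interest $13.18 → $837.27; payment $178.57; balance $658.70
Month 2: opening $658.70; interest $13.18 → $671.88; payment $178.57; balance $493.31
Month 3: opening $493.31; interest $13.18 → $506.49; payment $178.57; balance $327.92
Month 4: opening $327.92; interest $13.18 → $341.10; payment $178.57; balance $162.53
Month 5: opening $162.53; interest $13.18 → $175.71; payment $175.71; balance $0.00
Total paid: $889.99

$889.99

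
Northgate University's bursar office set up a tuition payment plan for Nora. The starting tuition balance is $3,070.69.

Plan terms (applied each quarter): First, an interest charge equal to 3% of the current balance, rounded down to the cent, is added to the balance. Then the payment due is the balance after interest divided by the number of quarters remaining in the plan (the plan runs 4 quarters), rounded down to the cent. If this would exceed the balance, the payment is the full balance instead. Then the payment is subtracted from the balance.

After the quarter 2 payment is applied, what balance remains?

$1,628.85

Quarter 1: opening $3,070.69; interest $92.12 → $3,162.81; payment $790.70; balance $2,372.11
Quarter 2: opening $2,372.11; interest $71.16 → $2,443.27; payment $814.42; balance $1,628.85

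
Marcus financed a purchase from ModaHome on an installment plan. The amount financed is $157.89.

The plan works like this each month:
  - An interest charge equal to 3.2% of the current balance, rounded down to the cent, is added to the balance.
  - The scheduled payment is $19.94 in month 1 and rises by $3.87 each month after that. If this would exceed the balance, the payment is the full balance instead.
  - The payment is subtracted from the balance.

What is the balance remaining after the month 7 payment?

Month 1: opening $157.89; interest $5.05 → $162.94; payment $19.94; balance $143.00
Month 2: opening $143.00; interest $4.57 → $147.57; payment $23.81; balance $123.76
Month 3: opening $123.76; interest $3.96 → $127.72; payment $27.68; balance $100.04
Month 4: opening $100.04; interest $3.20 → $103.24; payment $31.55; balance $71.69
Month 5: opening $71.69; interest $2.29 → $73.98; payment $35.42; balance $38.56
Month 6: opening $38.56; interest $1.23 → $39.79; payment $39.29; balance $0.50
Month 7: opening $0.50; interest $0.01 → $0.51; payment $0.51; balance $0.00

$0.00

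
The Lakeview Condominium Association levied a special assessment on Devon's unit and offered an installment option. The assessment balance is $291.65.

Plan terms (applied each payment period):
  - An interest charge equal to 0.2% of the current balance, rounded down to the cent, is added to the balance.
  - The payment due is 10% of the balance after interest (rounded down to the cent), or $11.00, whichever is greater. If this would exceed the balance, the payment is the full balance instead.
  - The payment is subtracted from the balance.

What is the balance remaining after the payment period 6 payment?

$156.86

Payment period 1: opening $291.65; interest $0.58 → $292.23; payment $29.22; balance $263.01
Payment period 2: opening $263.01; interest $0.52 → $263.53; payment $26.35; balance $237.18
Payment period 3: opening $237.18; interest $0.47 → $237.65; payment $23.76; balance $213.89
Payment period 4: opening $213.89; interest $0.42 → $214.31; payment $21.43; balance $192.88
Payment period 5: opening $192.88; interest $0.38 → $193.26; payment $19.32; balance $173.94
Payment period 6: opening $173.94; interest $0.34 → $174.28; payment $17.42; balance $156.86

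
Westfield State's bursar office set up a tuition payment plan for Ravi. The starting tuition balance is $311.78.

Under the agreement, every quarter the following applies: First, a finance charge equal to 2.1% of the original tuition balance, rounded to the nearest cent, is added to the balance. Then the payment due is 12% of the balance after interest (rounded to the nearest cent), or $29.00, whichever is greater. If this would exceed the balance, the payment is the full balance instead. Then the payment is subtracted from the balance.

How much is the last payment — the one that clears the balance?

$9.82

Quarter 1: $311.78 +$6.55 interest = $318.33; pay $38.20 → $280.13
Quarter 2: $280.13 +$6.55 interest = $286.68; pay $34.40 → $252.28
Quarter 3: $252.28 +$6.55 interest = $258.83; pay $31.06 → $227.77
Quarter 4: $227.77 +$6.55 interest = $234.32; pay $29.00 → $205.32
Quarter 5: $205.32 +$6.55 interest = $211.87; pay $29.00 → $182.87
Quarter 6: $182.87 +$6.55 interest = $189.42; pay $29.00 → $160.42
Quarter 7: $160.42 +$6.55 interest = $166.97; pay $29.00 → $137.97
Quarter 8: $137.97 +$6.55 interest = $144.52; pay $29.00 → $115.52
Quarter 9: $115.52 +$6.55 interest = $122.07; pay $29.00 → $93.07
Quarter 10: $93.07 +$6.55 interest = $99.62; pay $29.00 → $70.62
Quarter 11: $70.62 +$6.55 interest = $77.17; pay $29.00 → $48.17
Quarter 12: $48.17 +$6.55 interest = $54.72; pay $29.00 → $25.72
Quarter 13: $25.72 +$6.55 interest = $32.27; pay $29.00 → $3.27
Quarter 14: $3.27 +$6.55 interest = $9.82; pay $9.82 → $0.00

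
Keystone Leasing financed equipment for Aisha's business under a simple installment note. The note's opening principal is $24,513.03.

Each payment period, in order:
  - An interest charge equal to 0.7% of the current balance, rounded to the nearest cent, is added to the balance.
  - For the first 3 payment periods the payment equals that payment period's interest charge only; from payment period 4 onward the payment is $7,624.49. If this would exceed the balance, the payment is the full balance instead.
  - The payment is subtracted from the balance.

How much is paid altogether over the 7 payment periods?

Payment period 1: opening $24,513.03; interest $171.59 → $24,684.62; payment $171.59; balance $24,513.03
Payment period 2: opening $24,513.03; interest $171.59 → $24,684.62; payment $171.59; balance $24,513.03
Payment period 3: opening $24,513.03; interest $171.59 → $24,684.62; payment $171.59; balance $24,513.03
Payment period 4: opening $24,513.03; interest $171.59 → $24,684.62; payment $7,624.49; balance $17,060.13
Payment period 5: opening $17,060.13; interest $119.42 → $17,179.55; payment $7,624.49; balance $9,555.06
Payment period 6: opening $9,555.06; interest $66.89 → $9,621.95; payment $7,624.49; balance $1,997.46
Payment period 7: opening $1,997.46; interest $13.98 → $2,011.44; payment $2,011.44; balance $0.00
Total paid: $25,399.68

$25,399.68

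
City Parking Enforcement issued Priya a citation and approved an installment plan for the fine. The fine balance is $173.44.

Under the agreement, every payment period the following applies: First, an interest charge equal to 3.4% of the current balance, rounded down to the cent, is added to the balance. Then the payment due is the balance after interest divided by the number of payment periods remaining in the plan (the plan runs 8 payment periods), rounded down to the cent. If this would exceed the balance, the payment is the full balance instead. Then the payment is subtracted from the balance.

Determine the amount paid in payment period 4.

Payment period 1: $173.44 +$5.89 interest = $179.33; pay $22.41 → $156.92
Payment period 2: $156.92 +$5.33 interest = $162.25; pay $23.17 → $139.08
Payment period 3: $139.08 +$4.72 interest = $143.80; pay $23.96 → $119.84
Payment period 4: $119.84 +$4.07 interest = $123.91; pay $24.78 → $99.13

$24.78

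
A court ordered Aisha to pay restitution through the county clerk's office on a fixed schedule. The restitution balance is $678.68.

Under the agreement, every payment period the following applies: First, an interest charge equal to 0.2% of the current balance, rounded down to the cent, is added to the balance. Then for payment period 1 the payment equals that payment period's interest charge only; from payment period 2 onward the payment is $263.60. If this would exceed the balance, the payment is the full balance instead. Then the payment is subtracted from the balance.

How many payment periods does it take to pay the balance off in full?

4

# | Opening | Interest | Payment | End bal
1 | $678.68 | $1.35 | $1.35 | $678.68
2 | $678.68 | $1.35 | $263.60 | $416.43
3 | $416.43 | $0.83 | $263.60 | $153.66
4 | $153.66 | $0.30 | $153.96 | $0.00
Balance reaches $0.00 in payment period 4.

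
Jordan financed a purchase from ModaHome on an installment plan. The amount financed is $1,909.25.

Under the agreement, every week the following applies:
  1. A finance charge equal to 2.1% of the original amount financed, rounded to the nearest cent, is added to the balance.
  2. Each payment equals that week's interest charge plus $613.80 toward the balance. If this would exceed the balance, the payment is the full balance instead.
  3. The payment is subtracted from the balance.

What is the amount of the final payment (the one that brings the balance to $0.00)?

# | Opening | Interest | Payment | End bal
1 | $1,909.25 | $40.09 | $653.89 | $1,295.45
2 | $1,295.45 | $40.09 | $653.89 | $681.65
3 | $681.65 | $40.09 | $653.89 | $67.85
4 | $67.85 | $40.09 | $107.94 | $0.00

$107.94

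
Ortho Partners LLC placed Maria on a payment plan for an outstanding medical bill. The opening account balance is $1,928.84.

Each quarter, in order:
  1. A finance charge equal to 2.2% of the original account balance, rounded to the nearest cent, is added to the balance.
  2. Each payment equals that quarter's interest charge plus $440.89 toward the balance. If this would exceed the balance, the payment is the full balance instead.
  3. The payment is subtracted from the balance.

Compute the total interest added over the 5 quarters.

$212.15

# | Opening | Interest | Payment | End bal
1 | $1,928.84 | $42.43 | $483.32 | $1,487.95
2 | $1,487.95 | $42.43 | $483.32 | $1,047.06
3 | $1,047.06 | $42.43 | $483.32 | $606.17
4 | $606.17 | $42.43 | $483.32 | $165.28
5 | $165.28 | $42.43 | $207.71 | $0.00
Total interest: $42.43 + $42.43 + $42.43 + $42.43 + $42.43 = $212.15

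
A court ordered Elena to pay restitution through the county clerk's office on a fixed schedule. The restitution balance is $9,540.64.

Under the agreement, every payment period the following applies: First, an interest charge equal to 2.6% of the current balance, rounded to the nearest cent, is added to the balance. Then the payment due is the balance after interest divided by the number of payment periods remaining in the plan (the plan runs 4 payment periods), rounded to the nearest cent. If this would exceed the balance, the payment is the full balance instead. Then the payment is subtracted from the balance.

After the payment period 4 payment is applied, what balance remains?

Payment period 1: $9,540.64 +$248.06 interest = $9,788.70; pay $2,447.18 → $7,341.52
Payment period 2: $7,341.52 +$190.88 interest = $7,532.40; pay $2,510.80 → $5,021.60
Payment period 3: $5,021.60 +$130.56 interest = $5,152.16; pay $2,576.08 → $2,576.08
Payment period 4: $2,576.08 +$66.98 interest = $2,643.06; pay $2,643.06 → $0.00

$0.00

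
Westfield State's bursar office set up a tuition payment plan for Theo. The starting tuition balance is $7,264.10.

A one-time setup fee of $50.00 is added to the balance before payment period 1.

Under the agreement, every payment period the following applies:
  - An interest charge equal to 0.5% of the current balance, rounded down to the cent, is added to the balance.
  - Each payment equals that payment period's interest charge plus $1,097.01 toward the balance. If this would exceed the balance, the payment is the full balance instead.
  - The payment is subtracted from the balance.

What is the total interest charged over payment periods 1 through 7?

$140.79

Payment period 1: $7,314.10 +$36.57 interest = $7,350.67; pay $1,133.58 → $6,217.09
Payment period 2: $6,217.09 +$31.08 interest = $6,248.17; pay $1,128.09 → $5,120.08
Payment period 3: $5,120.08 +$25.60 interest = $5,145.68; pay $1,122.61 → $4,023.07
Payment period 4: $4,023.07 +$20.11 interest = $4,043.18; pay $1,117.12 → $2,926.06
Payment period 5: $2,926.06 +$14.63 interest = $2,940.69; pay $1,111.64 → $1,829.05
Payment period 6: $1,829.05 +$9.14 interest = $1,838.19; pay $1,106.15 → $732.04
Payment period 7: $732.04 +$3.66 interest = $735.70; pay $735.70 → $0.00
Total interest: $36.57 + $31.08 + $25.60 + $20.11 + $14.63 + $9.14 + $3.66 = $140.79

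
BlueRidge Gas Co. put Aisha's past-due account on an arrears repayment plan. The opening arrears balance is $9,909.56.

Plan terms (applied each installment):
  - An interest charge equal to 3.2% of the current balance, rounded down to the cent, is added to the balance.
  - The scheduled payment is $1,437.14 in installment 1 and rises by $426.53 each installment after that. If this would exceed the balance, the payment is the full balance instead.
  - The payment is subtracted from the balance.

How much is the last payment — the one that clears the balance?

$2,678.57

# | Opening | Interest | Payment | End bal
1 | $9,909.56 | $317.10 | $1,437.14 | $8,789.52
2 | $8,789.52 | $281.26 | $1,863.67 | $7,207.11
3 | $7,207.11 | $230.62 | $2,290.20 | $5,147.53
4 | $5,147.53 | $164.72 | $2,716.73 | $2,595.52
5 | $2,595.52 | $83.05 | $2,678.57 | $0.00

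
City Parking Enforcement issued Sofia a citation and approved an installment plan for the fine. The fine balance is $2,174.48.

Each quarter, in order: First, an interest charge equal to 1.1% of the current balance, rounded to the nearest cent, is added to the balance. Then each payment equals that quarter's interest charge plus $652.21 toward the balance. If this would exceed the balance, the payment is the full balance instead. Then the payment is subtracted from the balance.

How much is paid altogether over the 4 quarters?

Quarter 1: opening $2,174.48; interest $23.92 → $2,198.40; payment $676.13; balance $1,522.27
Quarter 2: opening $1,522.27; interest $16.74 → $1,539.01; payment $668.95; balance $870.06
Quarter 3: opening $870.06; interest $9.57 → $879.63; payment $661.78; balance $217.85
Quarter 4: opening $217.85; interest $2.40 → $220.25; payment $220.25; balance $0.00
Total paid: $2,227.11

$2,227.11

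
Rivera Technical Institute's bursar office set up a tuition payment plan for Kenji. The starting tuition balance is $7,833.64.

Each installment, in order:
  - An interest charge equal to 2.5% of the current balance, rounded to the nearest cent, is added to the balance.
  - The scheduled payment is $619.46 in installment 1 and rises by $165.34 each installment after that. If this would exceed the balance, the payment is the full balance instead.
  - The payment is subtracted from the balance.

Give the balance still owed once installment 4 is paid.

Installment 1: opening $7,833.64; interest $195.84 → $8,029.48; payment $619.46; balance $7,410.02
Installment 2: opening $7,410.02; interest $185.25 → $7,595.27; payment $784.80; balance $6,810.47
Installment 3: opening $6,810.47; interest $170.26 → $6,980.73; payment $950.14; balance $6,030.59
Installment 4: opening $6,030.59; interest $150.76 → $6,181.35; payment $1,115.48; balance $5,065.87

$5,065.87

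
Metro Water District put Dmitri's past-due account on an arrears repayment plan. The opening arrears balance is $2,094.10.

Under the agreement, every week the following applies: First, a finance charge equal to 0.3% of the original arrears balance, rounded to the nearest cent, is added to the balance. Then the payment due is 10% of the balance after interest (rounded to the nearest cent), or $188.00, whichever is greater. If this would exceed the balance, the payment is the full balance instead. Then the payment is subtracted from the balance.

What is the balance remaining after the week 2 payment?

$1,706.96

Week 1: $2,094.10 +$6.28 interest = $2,100.38; pay $210.04 → $1,890.34
Week 2: $1,890.34 +$6.28 interest = $1,896.62; pay $189.66 → $1,706.96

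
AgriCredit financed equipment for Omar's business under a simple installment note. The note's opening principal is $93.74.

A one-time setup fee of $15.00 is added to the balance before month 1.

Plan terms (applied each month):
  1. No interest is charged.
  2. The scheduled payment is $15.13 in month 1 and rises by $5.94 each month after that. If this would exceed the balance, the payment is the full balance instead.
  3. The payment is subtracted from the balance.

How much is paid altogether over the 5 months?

$108.74

Month 1: opening $108.74; payment $15.13; balance $93.61
Month 2: opening $93.61; payment $21.07; balance $72.54
Month 3: opening $72.54; payment $27.01; balance $45.53
Month 4: opening $45.53; payment $32.95; balance $12.58
Month 5: opening $12.58; payment $12.58; balance $0.00
Total paid: $108.74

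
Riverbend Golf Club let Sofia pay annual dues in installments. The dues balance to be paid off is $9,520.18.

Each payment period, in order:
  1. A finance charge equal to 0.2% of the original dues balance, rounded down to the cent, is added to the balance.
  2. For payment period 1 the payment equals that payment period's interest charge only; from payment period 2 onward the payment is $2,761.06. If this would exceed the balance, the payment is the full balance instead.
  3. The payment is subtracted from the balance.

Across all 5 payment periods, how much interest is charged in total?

# | Opening | Interest | Payment | End bal
1 | $9,520.18 | $19.04 | $19.04 | $9,520.18
2 | $9,520.18 | $19.04 | $2,761.06 | $6,778.16
3 | $6,778.16 | $19.04 | $2,761.06 | $4,036.14
4 | $4,036.14 | $19.04 | $2,761.06 | $1,294.12
5 | $1,294.12 | $19.04 | $1,313.16 | $0.00
Total interest: $19.04 + $19.04 + $19.04 + $19.04 + $19.04 = $95.20

$95.20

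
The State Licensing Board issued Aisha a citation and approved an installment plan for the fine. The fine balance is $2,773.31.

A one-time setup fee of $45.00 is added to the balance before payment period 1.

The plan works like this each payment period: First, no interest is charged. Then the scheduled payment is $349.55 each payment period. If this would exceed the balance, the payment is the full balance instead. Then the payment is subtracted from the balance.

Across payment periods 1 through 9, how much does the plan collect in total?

Payment period 1: $2,818.31 − $349.55 → $2,468.76
Payment period 2: $2,468.76 − $349.55 → $2,119.21
Payment period 3: $2,119.21 − $349.55 → $1,769.66
Payment period 4: $1,769.66 − $349.55 → $1,420.11
Payment period 5: $1,420.11 − $349.55 → $1,070.56
Payment period 6: $1,070.56 − $349.55 → $721.01
Payment period 7: $721.01 − $349.55 → $371.46
Payment period 8: $371.46 − $349.55 → $21.91
Payment period 9: $21.91 − $21.91 → $0.00
Total paid: $2,818.31

$2,818.31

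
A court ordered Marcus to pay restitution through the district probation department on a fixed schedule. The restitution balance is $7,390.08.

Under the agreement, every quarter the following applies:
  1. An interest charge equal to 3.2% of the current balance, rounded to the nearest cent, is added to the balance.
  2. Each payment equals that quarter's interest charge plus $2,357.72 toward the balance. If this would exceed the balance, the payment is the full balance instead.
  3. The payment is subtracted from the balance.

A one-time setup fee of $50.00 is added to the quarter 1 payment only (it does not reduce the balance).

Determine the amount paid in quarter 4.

$327.06

Quarter 1: opening $7,390.08; interest $236.48 → $7,626.56; payment $2,594.20 (+ $50.00 fee); balance $5,032.36
Quarter 2: opening $5,032.36; interest $161.04 → $5,193.40; payment $2,518.76; balance $2,674.64
Quarter 3: opening $2,674.64; interest $85.59 → $2,760.23; payment $2,443.31; balance $316.92
Quarter 4: opening $316.92; interest $10.14 → $327.06; payment $327.06; balance $0.00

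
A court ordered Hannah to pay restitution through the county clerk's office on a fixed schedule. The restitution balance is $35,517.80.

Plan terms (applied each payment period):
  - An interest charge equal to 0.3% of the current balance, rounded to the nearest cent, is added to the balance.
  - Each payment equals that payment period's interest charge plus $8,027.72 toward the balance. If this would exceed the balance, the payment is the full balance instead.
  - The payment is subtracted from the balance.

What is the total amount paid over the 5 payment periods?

$35,809.73

# | Opening | Interest | Payment | End bal
1 | $35,517.80 | $106.55 | $8,134.27 | $27,490.08
2 | $27,490.08 | $82.47 | $8,110.19 | $19,462.36
3 | $19,462.36 | $58.39 | $8,086.11 | $11,434.64
4 | $11,434.64 | $34.30 | $8,062.02 | $3,406.92
5 | $3,406.92 | $10.22 | $3,417.14 | $0.00
Total paid: $35,809.73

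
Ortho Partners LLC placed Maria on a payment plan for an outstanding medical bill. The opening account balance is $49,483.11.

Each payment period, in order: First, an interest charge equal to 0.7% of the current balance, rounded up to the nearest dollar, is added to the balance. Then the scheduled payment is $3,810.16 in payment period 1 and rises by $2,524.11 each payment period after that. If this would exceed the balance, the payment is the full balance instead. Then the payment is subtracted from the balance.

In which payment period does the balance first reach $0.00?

Payment period 1: $49,483.11 +$347.00 interest = $49,830.11; pay $3,810.16 → $46,019.95
Payment period 2: $46,019.95 +$323.00 interest = $46,342.95; pay $6,334.27 → $40,008.68
Payment period 3: $40,008.68 +$281.00 interest = $40,289.68; pay $8,858.38 → $31,431.30
Payment period 4: $31,431.30 +$221.00 interest = $31,652.30; pay $11,382.49 → $20,269.81
Payment period 5: $20,269.81 +$142.00 interest = $20,411.81; pay $13,906.60 → $6,505.21
Payment period 6: $6,505.21 +$46.00 interest = $6,551.21; pay $6,551.21 → $0.00
Balance reaches $0.00 in payment period 6.

6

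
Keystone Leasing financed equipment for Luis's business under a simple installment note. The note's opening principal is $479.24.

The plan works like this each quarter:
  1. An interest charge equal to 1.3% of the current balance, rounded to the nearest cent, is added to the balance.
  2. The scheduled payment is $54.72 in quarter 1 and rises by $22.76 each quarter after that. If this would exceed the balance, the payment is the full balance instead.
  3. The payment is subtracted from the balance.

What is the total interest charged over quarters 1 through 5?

Quarter 1: $479.24 +$6.23 interest = $485.47; pay $54.72 → $430.75
Quarter 2: $430.75 +$5.60 interest = $436.35; pay $77.48 → $358.87
Quarter 3: $358.87 +$4.67 interest = $363.54; pay $100.24 → $263.30
Quarter 4: $263.30 +$3.42 interest = $266.72; pay $123.00 → $143.72
Quarter 5: $143.72 +$1.87 interest = $145.59; pay $145.59 → $0.00
Total interest: $6.23 + $5.60 + $4.67 + $3.42 + $1.87 = $21.79

$21.79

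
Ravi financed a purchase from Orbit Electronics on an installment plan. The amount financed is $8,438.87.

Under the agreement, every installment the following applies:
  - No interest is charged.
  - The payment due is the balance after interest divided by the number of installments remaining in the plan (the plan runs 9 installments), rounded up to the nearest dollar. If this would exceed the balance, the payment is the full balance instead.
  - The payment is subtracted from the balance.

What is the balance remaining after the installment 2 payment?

Installment 1: opening $8,438.87; payment $938.00; balance $7,500.87
Installment 2: opening $7,500.87; payment $938.00; balance $6,562.87

$6,562.87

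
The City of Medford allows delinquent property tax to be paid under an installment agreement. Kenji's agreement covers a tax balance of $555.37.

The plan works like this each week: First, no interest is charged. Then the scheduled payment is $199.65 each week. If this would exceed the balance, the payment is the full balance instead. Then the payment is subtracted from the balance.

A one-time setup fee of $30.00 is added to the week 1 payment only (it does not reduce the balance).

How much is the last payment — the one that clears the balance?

$156.07

Week 1: $555.37 − $199.65 (+ $30.00 fee) → $355.72
Week 2: $355.72 − $199.65 → $156.07
Week 3: $156.07 − $156.07 → $0.00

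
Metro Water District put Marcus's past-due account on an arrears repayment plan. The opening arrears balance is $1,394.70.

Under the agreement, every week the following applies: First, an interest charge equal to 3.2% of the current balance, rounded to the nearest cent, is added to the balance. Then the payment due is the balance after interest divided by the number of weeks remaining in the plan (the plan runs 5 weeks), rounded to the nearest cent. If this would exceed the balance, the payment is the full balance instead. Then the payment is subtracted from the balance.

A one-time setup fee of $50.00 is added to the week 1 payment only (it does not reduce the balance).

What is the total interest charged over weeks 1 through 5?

# | Opening | Interest | Payment | Fee | End bal
1 | $1,394.70 | $44.63 | $287.87 | $50.00 | $1,151.46
2 | $1,151.46 | $36.85 | $297.08 | — | $891.23
3 | $891.23 | $28.52 | $306.58 | — | $613.17
4 | $613.17 | $19.62 | $316.40 | — | $316.39
5 | $316.39 | $10.12 | $326.51 | — | $0.00
Total interest: $44.63 + $36.85 + $28.52 + $19.62 + $10.12 = $139.74

$139.74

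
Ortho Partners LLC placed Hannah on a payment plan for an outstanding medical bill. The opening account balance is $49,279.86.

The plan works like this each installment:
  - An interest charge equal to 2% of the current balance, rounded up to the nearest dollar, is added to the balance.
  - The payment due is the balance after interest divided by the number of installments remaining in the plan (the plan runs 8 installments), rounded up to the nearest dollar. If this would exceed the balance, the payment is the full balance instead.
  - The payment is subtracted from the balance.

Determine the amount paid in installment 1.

$6,284.00

# | Opening | Interest | Payment | End bal
1 | $49,279.86 | $986.00 | $6,284.00 | $43,981.86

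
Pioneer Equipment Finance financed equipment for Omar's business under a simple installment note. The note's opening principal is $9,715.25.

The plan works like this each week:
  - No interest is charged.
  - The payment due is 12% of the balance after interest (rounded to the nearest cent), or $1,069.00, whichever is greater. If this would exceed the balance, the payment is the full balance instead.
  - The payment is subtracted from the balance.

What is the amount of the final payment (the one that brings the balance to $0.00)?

Week 1: $9,715.25 − $1,165.83 → $8,549.42
Week 2: $8,549.42 − $1,069.00 → $7,480.42
Week 3: $7,480.42 − $1,069.00 → $6,411.42
Week 4: $6,411.42 − $1,069.00 → $5,342.42
Week 5: $5,342.42 − $1,069.00 → $4,273.42
Week 6: $4,273.42 − $1,069.00 → $3,204.42
Week 7: $3,204.42 − $1,069.00 → $2,135.42
Week 8: $2,135.42 − $1,069.00 → $1,066.42
Week 9: $1,066.42 − $1,066.42 → $0.00

$1,066.42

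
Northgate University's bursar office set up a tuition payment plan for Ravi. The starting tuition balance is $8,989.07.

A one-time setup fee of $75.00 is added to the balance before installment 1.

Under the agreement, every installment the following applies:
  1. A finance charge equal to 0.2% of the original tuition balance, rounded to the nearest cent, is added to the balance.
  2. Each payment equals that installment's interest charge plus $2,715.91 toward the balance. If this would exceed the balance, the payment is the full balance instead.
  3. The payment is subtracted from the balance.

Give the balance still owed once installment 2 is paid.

$3,632.25

Installment 1: opening $9,064.07; interest $17.98 → $9,082.05; payment $2,733.89; balance $6,348.16
Installment 2: opening $6,348.16; interest $17.98 → $6,366.14; payment $2,733.89; balance $3,632.25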